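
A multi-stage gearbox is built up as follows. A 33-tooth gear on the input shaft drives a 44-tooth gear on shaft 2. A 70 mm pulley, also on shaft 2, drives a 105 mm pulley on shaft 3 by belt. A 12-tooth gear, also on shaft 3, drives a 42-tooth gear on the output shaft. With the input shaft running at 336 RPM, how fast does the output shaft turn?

48 RPM

Gear mesh: ratio = 44/33 = 1.3333, so shaft 2 turns at 336 / 1.3333 = 252 RPM.
Belt: ratio = 105/70 = 1.5, so shaft 3 turns at 252 / 1.5 = 168 RPM.
Gear mesh: ratio = 42/12 = 3.5, so the output shaft turns at 168 / 3.5 = 48 RPM.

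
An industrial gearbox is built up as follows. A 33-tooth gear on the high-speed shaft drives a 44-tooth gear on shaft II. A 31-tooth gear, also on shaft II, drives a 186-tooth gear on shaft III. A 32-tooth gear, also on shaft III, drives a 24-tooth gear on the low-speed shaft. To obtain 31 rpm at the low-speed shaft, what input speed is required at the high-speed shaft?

186 rpm

Overall ratio R = 1.3333 × 6 × 0.75 = 6.
Required input speed = output speed × R = 31 × 6 = 186 rpm.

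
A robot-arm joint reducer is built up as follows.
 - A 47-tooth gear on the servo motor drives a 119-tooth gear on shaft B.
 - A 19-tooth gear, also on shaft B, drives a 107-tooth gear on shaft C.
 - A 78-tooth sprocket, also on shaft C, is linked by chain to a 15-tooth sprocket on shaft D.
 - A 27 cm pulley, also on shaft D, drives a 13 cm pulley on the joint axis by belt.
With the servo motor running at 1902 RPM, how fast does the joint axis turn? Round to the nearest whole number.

1441 RPM

the servo motor → shaft B (gear mesh, 119/47): 1902 ÷ 2.5319 = 751.21 RPM
shaft B → shaft C (gear mesh, 107/19): 751.21 ÷ 5.6316 = 133.39 RPM
shaft C → shaft D (chain, 15/78): 133.39 ÷ 0.19231 = 693.64 RPM
shaft D → the joint axis (belt, 13/27): 693.64 ÷ 0.48148 = 1440.6 RPM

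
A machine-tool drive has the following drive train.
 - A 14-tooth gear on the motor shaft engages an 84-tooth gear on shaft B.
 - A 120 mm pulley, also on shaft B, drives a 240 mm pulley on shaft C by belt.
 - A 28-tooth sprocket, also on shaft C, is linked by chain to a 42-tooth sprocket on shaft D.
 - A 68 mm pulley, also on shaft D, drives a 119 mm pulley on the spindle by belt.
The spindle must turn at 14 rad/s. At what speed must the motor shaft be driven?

441 rad/s

Overall ratio R = 6 × 2 × 1.5 × 1.75 = 31.5.
Required input speed = output speed × R = 14 × 31.5 = 441 rad/s.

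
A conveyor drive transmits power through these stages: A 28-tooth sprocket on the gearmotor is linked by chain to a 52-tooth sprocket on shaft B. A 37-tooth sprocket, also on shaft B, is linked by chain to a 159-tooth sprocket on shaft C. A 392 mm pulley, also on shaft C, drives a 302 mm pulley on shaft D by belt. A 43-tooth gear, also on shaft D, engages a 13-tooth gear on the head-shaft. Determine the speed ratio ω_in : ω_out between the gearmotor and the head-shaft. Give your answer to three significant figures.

Each stage contributes driven/driver: chain 52/28 = 1.8571, chain 159/37 = 4.2973, belt 302/392 = 0.77041, gear mesh 13/43 = 0.30233.
Overall: 1.8571 × 4.2973 × 0.77041 × 0.30233 = 1.8588.

1.86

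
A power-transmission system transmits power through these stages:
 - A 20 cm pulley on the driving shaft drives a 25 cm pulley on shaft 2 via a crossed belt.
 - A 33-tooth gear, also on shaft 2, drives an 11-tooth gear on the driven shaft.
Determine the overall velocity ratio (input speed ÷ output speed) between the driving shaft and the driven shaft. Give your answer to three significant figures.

Each stage contributes driven/driver: belt 25/20 = 1.25, gear mesh 11/33 = 0.33333.
Overall: 1.25 × 0.33333 = 0.41667.

0.417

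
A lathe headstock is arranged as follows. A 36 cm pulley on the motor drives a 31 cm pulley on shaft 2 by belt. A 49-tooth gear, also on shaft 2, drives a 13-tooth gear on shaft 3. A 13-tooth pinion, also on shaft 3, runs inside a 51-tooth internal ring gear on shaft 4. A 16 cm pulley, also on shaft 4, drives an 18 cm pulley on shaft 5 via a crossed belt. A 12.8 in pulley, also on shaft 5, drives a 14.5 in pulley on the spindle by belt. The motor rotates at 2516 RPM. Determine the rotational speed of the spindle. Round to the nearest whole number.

2203 RPM

the motor → shaft 2 (belt, 31/36): 2516 ÷ 0.86111 = 2921.8 RPM
shaft 2 → shaft 3 (gear mesh, 13/49): 2921.8 ÷ 0.26531 = 11013 RPM
shaft 3 → shaft 4 (internal gear, 51/13): 11013 ÷ 3.9231 = 2807.2 RPM
shaft 4 → shaft 5 (belt, 18/16): 2807.2 ÷ 1.125 = 2495.3 RPM
shaft 5 → the spindle (belt, 14.5/12.8): 2495.3 ÷ 1.1328 = 2202.8 RPM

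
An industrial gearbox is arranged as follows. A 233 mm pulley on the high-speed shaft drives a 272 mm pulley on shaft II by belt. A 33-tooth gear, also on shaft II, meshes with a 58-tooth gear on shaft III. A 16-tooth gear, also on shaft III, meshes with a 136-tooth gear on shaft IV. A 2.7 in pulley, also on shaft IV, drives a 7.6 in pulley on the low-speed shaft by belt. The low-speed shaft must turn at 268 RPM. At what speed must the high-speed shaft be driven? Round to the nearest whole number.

13156 RPM

Overall ratio R = 1.1674 × 1.7576 × 8.5 × 2.8148 = 49.09.
Required input speed = output speed × R = 268 × 49.09 = 13156 RPM.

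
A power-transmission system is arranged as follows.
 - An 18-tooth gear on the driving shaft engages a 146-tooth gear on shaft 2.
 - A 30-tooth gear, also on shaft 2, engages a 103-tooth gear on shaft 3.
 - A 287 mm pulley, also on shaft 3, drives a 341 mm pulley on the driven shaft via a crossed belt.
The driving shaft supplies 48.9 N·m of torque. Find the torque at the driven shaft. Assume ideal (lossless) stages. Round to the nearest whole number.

1618 N·m

gear mesh 146/18 = 8.1111 → τ = 48.9·8.1111 = 396.63 N·m
gear mesh 103/30 = 3.4333 → τ = 396.63·3.4333 = 1361.8 N·m
belt 341/287 = 1.1882 → τ = 1361.8·1.1882 = 1618 N·m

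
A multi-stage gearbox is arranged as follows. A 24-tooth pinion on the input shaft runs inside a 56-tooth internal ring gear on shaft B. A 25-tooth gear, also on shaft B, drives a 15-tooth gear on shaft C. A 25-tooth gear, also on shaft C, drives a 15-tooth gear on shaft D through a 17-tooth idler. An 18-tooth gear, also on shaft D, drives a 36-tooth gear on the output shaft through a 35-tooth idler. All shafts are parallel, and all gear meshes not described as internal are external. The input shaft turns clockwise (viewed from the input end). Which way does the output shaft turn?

counterclockwise

the input shaft → shaft B: internal mesh, same direction → CW.
shaft B → shaft C: external mesh, 1 reversal → CCW.
shaft C → shaft D: driver → idler → driven is 2 external meshes, 2 reversals → CCW.
shaft D → the output shaft: driver → idler → driven is 2 external meshes, 2 reversals → CCW.
5 reversals in total — an odd number — so the output shaft turns opposite to the input shaft.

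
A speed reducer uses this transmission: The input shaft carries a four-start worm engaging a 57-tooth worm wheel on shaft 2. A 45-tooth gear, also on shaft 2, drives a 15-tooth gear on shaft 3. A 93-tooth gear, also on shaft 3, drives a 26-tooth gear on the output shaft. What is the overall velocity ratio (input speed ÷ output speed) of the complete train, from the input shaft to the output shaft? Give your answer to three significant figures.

Each stage contributes driven/driver: worm 57/4 = 14.25, gear mesh 15/45 = 0.33333, gear mesh 26/93 = 0.27957.
Overall: 14.25 × 0.33333 × 0.27957 = 1.328.

1.33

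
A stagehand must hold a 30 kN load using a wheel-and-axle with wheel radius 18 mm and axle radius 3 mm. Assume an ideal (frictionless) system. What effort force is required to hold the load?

Wheel-and-axle MA = R/r = 18/3 = 6.
Effort = load / MA = 30 / 6 = 5 kN.

5 kN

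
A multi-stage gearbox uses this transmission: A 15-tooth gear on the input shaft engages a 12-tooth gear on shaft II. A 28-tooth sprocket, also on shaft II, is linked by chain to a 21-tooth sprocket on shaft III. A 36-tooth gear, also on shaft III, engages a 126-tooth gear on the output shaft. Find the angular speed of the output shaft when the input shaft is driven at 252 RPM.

120 RPM

the input shaft → shaft II (gear mesh, 12/15): 252 ÷ 0.8 = 315 RPM
shaft II → shaft III (chain, 21/28): 315 ÷ 0.75 = 420 RPM
shaft III → the output shaft (gear mesh, 126/36): 420 ÷ 3.5 = 120 RPM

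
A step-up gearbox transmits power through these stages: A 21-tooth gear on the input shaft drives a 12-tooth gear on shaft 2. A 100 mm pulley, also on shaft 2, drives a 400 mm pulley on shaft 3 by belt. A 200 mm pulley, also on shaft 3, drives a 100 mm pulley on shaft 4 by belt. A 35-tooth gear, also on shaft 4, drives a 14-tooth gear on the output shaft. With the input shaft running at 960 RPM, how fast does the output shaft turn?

2100 RPM

gear mesh 12/21 = 0.57143 → 960/0.57143 = 1680 RPM
belt 400/100 = 4 → 1680/4 = 420 RPM
belt 100/200 = 0.5 → 420/0.5 = 840 RPM
gear mesh 14/35 = 0.4 → 840/0.4 = 2100 RPM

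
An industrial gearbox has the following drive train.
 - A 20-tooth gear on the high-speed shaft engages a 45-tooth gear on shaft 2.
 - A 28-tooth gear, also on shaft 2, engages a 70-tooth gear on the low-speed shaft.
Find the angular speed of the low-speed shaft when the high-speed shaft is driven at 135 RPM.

Gear mesh: ratio = 45/20 = 2.25, so shaft 2 turns at 135 / 2.25 = 60 RPM.
Gear mesh: ratio = 70/28 = 2.5, so the low-speed shaft turns at 60 / 2.5 = 24 RPM.

24 RPM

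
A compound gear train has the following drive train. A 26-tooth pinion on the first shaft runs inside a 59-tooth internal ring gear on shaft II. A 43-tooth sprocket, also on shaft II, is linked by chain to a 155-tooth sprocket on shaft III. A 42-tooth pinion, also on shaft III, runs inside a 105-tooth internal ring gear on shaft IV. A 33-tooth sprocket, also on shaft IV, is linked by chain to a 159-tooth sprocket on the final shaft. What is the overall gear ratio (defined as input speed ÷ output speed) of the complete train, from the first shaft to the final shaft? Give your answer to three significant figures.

Each stage contributes driven/driver: internal gear 59/26 = 2.2692, chain 155/43 = 3.6047, internal gear 105/42 = 2.5, chain 159/33 = 4.8182.
Overall: 2.2692 × 3.6047 × 2.5 × 4.8182 = 98.529.

98.5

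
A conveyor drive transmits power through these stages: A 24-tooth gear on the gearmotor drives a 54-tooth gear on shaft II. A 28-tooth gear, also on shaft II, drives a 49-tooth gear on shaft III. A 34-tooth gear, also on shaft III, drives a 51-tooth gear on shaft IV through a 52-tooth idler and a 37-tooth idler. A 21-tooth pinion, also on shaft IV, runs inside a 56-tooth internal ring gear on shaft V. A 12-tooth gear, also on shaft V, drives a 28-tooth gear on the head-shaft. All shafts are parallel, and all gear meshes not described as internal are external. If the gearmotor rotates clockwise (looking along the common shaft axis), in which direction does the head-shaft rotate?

the gearmotor → shaft II: external mesh, 1 reversal → CCW.
shaft II → shaft III: external mesh, 1 reversal → CW.
shaft III → shaft IV: driver → idler → idler → driven is 3 external meshes, 3 reversals → CCW.
shaft IV → shaft V: internal mesh, same direction → CCW.
shaft V → the head-shaft: external mesh, 1 reversal → CW.
6 reversals in total — an even number — so the head-shaft turns the same way as the gearmotor.

clockwise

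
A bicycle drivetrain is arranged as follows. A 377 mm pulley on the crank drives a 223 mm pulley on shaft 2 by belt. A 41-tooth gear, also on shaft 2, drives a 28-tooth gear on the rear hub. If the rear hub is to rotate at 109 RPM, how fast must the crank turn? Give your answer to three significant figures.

44.0 RPM

Overall ratio R = 0.59151 × 0.68293 = 0.40396.
Required input speed = output speed × R = 109 × 0.40396 = 44.032 RPM.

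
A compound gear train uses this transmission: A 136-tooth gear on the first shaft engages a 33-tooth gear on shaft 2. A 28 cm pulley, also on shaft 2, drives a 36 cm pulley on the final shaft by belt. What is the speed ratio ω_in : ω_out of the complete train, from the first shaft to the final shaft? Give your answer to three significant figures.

0.312

Each stage contributes driven/driver: gear mesh 33/136 = 0.24265, belt 36/28 = 1.2857.
Overall: 0.24265 × 1.2857 = 0.31197.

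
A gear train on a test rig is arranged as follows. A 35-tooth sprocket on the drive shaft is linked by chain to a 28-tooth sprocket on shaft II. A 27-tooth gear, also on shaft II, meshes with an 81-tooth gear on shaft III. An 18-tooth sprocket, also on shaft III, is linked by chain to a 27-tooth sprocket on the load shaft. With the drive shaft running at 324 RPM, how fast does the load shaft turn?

90 RPM

chain 28/35 = 0.8 → 324/0.8 = 405 RPM
gear mesh 81/27 = 3 → 405/3 = 135 RPM
chain 27/18 = 1.5 → 135/1.5 = 90 RPM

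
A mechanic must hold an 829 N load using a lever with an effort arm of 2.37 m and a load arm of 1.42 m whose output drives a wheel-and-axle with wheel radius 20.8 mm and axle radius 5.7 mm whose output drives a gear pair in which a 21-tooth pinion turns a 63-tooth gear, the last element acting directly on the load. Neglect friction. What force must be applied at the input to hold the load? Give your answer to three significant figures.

Lever MA = effort arm / load arm = 2.37/1.42 = 1.669.
Wheel-and-axle MA = R/r = 20.8/5.7 = 3.6491.
Gear pair MA = 63/21 = 3.
Combined ideal MA = 1.669 × 3.6491 × 3 = 18.271.
Effort = load / MA = 829 / 18.271 = 45.372 N.

45.4 N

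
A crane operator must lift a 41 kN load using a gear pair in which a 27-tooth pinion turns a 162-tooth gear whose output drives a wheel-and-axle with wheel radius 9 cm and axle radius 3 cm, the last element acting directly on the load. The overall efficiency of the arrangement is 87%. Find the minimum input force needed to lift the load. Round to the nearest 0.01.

Gear pair MA = 162/27 = 6.
Wheel-and-axle MA = R/r = 9/3 = 3.
Combined ideal MA = 6 × 3 = 18.
Actual MA = 18 × 0.87 = 15.66.
Effort = load / actual MA = 41 / 15.66 = 2.6181 kN.

2.62 kN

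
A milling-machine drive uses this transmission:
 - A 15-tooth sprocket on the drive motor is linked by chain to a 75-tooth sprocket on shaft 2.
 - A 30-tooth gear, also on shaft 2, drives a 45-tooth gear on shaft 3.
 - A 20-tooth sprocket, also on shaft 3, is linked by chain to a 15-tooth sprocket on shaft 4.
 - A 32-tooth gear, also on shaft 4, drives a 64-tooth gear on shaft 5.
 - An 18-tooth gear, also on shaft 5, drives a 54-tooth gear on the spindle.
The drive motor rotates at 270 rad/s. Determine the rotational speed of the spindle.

Chain: ratio = 75/15 = 5, so shaft 2 turns at 270 / 5 = 54 rad/s.
Gear mesh: ratio = 45/30 = 1.5, so shaft 3 turns at 54 / 1.5 = 36 rad/s.
Chain: ratio = 15/20 = 0.75, so shaft 4 turns at 36 / 0.75 = 48 rad/s.
Gear mesh: ratio = 64/32 = 2, so shaft 5 turns at 48 / 2 = 24 rad/s.
Gear mesh: ratio = 54/18 = 3, so the spindle turns at 24 / 3 = 8 rad/s.

8 rad/s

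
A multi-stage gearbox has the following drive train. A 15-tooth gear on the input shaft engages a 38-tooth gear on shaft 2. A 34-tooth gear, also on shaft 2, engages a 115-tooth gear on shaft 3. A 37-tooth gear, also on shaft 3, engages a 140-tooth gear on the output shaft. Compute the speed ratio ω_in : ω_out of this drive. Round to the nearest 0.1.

Each stage contributes driven/driver: gear mesh 38/15 = 2.5333, gear mesh 115/34 = 3.3824, gear mesh 140/37 = 3.7838.
Overall: 2.5333 × 3.3824 × 3.7838 = 32.422.

32.4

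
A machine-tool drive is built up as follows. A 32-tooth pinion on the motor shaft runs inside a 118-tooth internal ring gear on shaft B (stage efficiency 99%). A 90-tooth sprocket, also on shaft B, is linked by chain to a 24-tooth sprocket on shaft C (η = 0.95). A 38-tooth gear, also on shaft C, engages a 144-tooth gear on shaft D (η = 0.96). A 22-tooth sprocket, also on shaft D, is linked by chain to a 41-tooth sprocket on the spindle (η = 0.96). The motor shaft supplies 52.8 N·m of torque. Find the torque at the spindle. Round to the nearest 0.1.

After the internal gear (118/32): 52.8 × 3.6875 × 0.99 = 192.75 N·m
After the chain (24/90): 192.75 × 0.26667 × 0.95 = 48.831 N·m
After the gear mesh (144/38): 48.831 × 3.7895 × 0.96 = 177.64 N·m
After the chain (41/22): 177.64 × 1.8636 × 0.96 = 317.82 N·m

317.8 N·m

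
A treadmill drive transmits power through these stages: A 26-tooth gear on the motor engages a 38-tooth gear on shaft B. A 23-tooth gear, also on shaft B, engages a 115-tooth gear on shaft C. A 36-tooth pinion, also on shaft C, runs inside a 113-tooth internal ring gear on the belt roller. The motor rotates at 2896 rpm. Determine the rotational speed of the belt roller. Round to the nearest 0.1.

126.3 rpm

Gear mesh: ratio = 38/26 = 1.4615, so shaft B turns at 2896 / 1.4615 = 1981.5 rpm.
Gear mesh: ratio = 115/23 = 5, so shaft C turns at 1981.5 / 5 = 396.29 rpm.
Internal gear: ratio = 113/36 = 3.1389, so the belt roller turns at 396.29 / 3.1389 = 126.25 rpm.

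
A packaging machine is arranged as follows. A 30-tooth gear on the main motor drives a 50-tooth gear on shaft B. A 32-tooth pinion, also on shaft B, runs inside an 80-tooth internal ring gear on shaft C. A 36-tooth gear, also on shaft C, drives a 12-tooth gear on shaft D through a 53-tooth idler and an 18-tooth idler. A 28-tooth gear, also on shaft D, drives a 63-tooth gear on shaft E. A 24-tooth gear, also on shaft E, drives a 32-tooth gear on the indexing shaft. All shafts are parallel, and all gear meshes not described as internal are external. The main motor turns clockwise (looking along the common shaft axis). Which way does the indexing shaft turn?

clockwise

the main motor → shaft B: external mesh, 1 reversal → CCW.
shaft B → shaft C: internal mesh, same direction → CCW.
shaft C → shaft D: driver → idler → idler → driven is 3 external meshes, 3 reversals → CW.
shaft D → shaft E: external mesh, 1 reversal → CCW.
shaft E → the indexing shaft: external mesh, 1 reversal → CW.
6 reversals in total — an even number — so the indexing shaft turns the same way as the main motor.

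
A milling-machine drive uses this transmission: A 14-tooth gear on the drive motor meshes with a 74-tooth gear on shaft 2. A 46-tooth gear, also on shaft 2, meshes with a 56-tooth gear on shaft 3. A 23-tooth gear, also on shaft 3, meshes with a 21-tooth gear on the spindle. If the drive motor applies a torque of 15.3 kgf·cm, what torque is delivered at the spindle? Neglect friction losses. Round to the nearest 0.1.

gear mesh 74/14 = 5.2857 → τ = 15.3·5.2857 = 80.871 kgf·cm
gear mesh 56/46 = 1.2174 → τ = 80.871·1.2174 = 98.452 kgf·cm
gear mesh 21/23 = 0.91304 → τ = 98.452·0.91304 = 89.891 kgf·cm

89.9 kgf·cm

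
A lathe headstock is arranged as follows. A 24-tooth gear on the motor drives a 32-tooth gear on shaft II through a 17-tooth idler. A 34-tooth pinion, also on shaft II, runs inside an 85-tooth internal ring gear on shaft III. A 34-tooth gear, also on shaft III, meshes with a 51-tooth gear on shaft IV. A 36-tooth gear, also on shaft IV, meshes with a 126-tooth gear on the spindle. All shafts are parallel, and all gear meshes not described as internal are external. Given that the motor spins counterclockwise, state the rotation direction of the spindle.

the motor → shaft II: driver → idler → driven is 2 external meshes, 2 reversals → CCW.
shaft II → shaft III: internal mesh, same direction → CCW.
shaft III → shaft IV: external mesh, 1 reversal → CW.
shaft IV → the spindle: external mesh, 1 reversal → CCW.
4 reversals in total — an even number — so the spindle turns the same way as the motor.

counterclockwise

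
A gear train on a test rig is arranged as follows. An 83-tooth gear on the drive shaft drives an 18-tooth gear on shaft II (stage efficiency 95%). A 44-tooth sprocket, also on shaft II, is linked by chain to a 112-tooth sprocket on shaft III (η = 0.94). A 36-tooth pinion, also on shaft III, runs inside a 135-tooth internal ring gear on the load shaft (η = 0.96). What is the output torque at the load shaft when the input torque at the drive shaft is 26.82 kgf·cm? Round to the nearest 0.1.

47.6 kgf·cm

gear mesh 18/83 = 0.21687 → τ = 26.82·0.21687·0.95 = 5.5256 kgf·cm
chain 112/44 = 2.5455 → τ = 5.5256·2.5455·0.94 = 13.221 kgf·cm
internal gear 135/36 = 3.75 → τ = 13.221·3.75·0.96 = 47.596 kgf·cm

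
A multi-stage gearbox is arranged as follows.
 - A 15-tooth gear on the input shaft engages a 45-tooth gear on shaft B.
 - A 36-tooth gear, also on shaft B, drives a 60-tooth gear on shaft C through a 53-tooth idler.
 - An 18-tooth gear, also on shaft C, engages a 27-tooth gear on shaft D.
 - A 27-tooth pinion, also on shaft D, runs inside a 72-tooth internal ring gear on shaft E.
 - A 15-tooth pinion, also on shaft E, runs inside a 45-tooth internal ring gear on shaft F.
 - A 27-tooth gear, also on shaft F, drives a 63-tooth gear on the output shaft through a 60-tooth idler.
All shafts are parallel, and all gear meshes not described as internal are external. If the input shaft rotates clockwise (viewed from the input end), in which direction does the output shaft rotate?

the input shaft → shaft B: external mesh, 1 reversal → CCW.
shaft B → shaft C: driver → idler → driven is 2 external meshes, 2 reversals → CCW.
shaft C → shaft D: external mesh, 1 reversal → CW.
shaft D → shaft E: internal mesh, same direction → CW.
shaft E → shaft F: internal mesh, same direction → CW.
shaft F → the output shaft: driver → idler → driven is 2 external meshes, 2 reversals → CW.
6 reversals in total — an even number — so the output shaft turns the same way as the input shaft.

clockwise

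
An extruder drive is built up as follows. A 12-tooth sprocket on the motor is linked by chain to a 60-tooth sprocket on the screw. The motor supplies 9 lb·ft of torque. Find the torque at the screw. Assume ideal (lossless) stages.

45 lb·ft

After the chain (60/12): 9 × 5 = 45 lb·ft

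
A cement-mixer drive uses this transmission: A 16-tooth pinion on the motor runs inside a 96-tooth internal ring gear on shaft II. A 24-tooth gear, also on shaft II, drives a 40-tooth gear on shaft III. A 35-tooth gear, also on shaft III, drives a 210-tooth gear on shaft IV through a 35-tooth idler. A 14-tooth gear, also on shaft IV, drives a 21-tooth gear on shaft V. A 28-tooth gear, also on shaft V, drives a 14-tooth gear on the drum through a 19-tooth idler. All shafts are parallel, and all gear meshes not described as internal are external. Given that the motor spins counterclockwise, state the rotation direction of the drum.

the motor → shaft II: internal mesh, same direction → CCW.
shaft II → shaft III: external mesh, 1 reversal → CW.
shaft III → shaft IV: driver → idler → driven is 2 external meshes, 2 reversals → CW.
shaft IV → shaft V: external mesh, 1 reversal → CCW.
shaft V → the drum: driver → idler → driven is 2 external meshes, 2 reversals → CCW.
6 reversals in total — an even number — so the drum turns the same way as the motor.

counterclockwise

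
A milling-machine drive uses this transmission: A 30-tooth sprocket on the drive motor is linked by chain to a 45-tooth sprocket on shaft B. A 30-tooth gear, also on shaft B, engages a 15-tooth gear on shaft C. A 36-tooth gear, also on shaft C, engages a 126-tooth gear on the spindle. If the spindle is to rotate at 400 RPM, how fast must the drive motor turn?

1050 RPM

Overall ratio R = 1.5 × 0.5 × 3.5 = 2.625.
Required input speed = output speed × R = 400 × 2.625 = 1050 RPM.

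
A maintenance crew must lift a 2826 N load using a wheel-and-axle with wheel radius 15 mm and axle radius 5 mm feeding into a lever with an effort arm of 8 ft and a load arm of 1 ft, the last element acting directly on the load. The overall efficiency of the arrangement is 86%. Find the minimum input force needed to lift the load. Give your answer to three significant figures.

Wheel-and-axle MA = R/r = 15/5 = 3.
Lever MA = effort arm / load arm = 8/1 = 8.
Combined ideal MA = 3 × 8 = 24.
Actual MA = 24 × 0.86 = 20.64.
Effort = load / actual MA = 2826 / 20.64 = 136.92 N.

137 N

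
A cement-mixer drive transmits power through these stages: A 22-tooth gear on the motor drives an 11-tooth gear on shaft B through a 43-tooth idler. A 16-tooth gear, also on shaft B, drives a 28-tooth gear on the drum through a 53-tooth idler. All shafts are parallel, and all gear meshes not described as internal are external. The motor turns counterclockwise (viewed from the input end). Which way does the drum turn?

counterclockwise

the motor → shaft B: driver → idler → driven is 2 external meshes, 2 reversals → CCW.
shaft B → the drum: driver → idler → driven is 2 external meshes, 2 reversals → CCW.
4 reversals in total — an even number — so the drum turns the same way as the motor.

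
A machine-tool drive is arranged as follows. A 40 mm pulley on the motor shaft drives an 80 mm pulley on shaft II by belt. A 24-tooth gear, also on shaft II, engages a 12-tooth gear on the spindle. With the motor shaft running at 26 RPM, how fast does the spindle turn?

belt 80/40 = 2 → 26/2 = 13 RPM
gear mesh 12/24 = 0.5 → 13/0.5 = 26 RPM

26 RPM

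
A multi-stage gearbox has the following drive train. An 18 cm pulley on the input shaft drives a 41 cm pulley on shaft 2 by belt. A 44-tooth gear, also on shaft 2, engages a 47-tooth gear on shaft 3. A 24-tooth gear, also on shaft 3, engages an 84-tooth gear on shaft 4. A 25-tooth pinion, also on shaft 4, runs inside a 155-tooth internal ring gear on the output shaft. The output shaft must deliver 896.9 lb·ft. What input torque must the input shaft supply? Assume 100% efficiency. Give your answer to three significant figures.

17.0 lb·ft

Overall ratio R = 2.2778 × 1.0682 × 3.5 × 6.2 = 52.798.
Input torque = output torque / R = 896.9 / 52.798 = 16.987 lb·ft.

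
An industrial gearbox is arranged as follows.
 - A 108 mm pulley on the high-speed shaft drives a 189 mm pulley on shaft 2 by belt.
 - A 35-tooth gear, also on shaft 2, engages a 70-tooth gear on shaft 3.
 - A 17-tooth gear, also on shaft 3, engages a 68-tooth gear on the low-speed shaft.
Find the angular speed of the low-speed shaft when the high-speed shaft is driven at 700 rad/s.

belt 189/108 = 1.75 → 700/1.75 = 400 rad/s
gear mesh 70/35 = 2 → 400/2 = 200 rad/s
gear mesh 68/17 = 4 → 200/4 = 50 rad/s

50 rad/s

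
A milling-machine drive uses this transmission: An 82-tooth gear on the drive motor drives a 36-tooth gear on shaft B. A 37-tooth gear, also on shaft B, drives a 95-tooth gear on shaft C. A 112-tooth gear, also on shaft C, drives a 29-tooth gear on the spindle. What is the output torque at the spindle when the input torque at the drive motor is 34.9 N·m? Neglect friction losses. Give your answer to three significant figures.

10.2 N·m

After the gear mesh (36/82): 34.9 × 0.43902 = 15.322 N·m
After the gear mesh (95/37): 15.322 × 2.5676 = 39.34 N·m
After the gear mesh (29/112): 39.34 × 0.25893 = 10.186 N·m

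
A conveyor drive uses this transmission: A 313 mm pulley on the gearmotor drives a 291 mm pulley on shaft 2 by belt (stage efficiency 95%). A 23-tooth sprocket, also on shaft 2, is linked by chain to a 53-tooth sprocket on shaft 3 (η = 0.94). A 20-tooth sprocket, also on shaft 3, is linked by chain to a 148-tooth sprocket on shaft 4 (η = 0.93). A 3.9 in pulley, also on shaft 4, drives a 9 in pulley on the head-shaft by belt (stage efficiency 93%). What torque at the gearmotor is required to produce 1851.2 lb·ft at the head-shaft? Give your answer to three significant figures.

Overall ratio R = 0.92971 × 2.3043 × 7.4 × 2.3077 = 36.585; overall efficiency η = 0.95 × 0.94 × 0.93 × 0.93 = 0.7724.
Input torque = output torque / (R × η) = 1851.2 / (36.585 × 0.7724) = 65.513 lb·ft.

65.5 lb·ft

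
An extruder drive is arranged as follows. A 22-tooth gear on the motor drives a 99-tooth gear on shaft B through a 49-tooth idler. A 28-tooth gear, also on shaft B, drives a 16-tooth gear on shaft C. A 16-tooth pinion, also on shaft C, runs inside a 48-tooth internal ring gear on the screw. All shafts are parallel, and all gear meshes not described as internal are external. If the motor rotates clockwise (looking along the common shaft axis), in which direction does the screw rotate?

the motor → shaft B: driver → idler → driven is 2 external meshes, 2 reversals → CW.
shaft B → shaft C: external mesh, 1 reversal → CCW.
shaft C → the screw: internal mesh, same direction → CCW.
3 reversals in total — an odd number — so the screw turns opposite to the motor.

counterclockwise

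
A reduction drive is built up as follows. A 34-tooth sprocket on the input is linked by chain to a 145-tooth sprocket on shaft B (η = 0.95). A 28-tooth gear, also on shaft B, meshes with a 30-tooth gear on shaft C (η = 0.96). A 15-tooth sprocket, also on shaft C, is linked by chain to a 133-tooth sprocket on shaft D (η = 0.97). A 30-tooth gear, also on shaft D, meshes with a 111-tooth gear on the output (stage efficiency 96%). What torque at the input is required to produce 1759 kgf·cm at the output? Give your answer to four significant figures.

Overall ratio R = 4.2647 × 1.0714 × 8.8667 × 3.7 = 149.9; overall efficiency η = 0.95 × 0.96 × 0.97 × 0.96 = 0.8493.
Input torque = output torque / (R × η) = 1759 / (149.9 × 0.8493) = 13.817 kgf·cm.

13.82 kgf·cm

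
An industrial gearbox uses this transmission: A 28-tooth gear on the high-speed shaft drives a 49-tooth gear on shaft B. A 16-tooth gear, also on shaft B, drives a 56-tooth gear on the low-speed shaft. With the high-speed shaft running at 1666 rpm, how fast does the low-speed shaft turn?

272 rpm

gear mesh 49/28 = 1.75 → 1666/1.75 = 952 rpm
gear mesh 56/16 = 3.5 → 952/3.5 = 272 rpm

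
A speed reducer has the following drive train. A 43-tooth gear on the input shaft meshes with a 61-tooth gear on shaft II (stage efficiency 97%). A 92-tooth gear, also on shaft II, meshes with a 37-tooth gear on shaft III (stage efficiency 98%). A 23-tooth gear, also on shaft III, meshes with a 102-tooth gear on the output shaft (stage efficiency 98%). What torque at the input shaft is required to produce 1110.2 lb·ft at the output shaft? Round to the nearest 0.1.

Overall ratio R = 1.4186 × 0.40217 × 4.4348 = 2.5302; overall efficiency η = 0.97 × 0.98 × 0.98 = 0.9316.
Input torque = output torque / (R × η) = 1110.2 / (2.5302 × 0.9316) = 471.01 lb·ft.

471.0 lb·ft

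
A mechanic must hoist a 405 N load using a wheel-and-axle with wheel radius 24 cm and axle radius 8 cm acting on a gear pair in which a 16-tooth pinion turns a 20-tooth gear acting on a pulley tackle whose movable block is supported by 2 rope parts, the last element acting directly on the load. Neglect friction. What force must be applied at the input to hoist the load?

54 N

Wheel-and-axle MA = R/r = 24/8 = 3.
Gear pair MA = 20/16 = 1.25.
Block-and-tackle MA = number of supporting rope parts = 2.
Combined ideal MA = 3 × 1.25 × 2 = 7.5.
Effort = load / MA = 405 / 7.5 = 54 N.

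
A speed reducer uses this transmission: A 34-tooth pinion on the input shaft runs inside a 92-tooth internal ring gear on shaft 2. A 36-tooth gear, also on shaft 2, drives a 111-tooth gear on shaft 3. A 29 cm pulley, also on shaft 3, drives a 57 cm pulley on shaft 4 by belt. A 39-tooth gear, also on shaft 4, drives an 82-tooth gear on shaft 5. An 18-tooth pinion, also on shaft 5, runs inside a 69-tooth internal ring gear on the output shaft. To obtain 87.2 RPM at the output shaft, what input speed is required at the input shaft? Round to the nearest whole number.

Overall ratio R = 2.7059 × 3.0833 × 1.9655 × 2.1026 × 3.8333 = 132.17.
Required input speed = output speed × R = 87.2 × 132.17 = 11525 RPM.

11525 RPM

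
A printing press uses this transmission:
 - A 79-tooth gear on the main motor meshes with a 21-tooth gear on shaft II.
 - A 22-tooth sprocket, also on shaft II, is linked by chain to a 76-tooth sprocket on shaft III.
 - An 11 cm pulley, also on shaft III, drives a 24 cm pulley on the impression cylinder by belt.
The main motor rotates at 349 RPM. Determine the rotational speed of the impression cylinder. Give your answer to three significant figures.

174 RPM

gear mesh 21/79 = 0.26582 → 349/0.26582 = 1312.9 RPM
chain 76/22 = 3.4545 → 1312.9/3.4545 = 380.05 RPM
belt 24/11 = 2.1818 → 380.05/2.1818 = 174.19 RPM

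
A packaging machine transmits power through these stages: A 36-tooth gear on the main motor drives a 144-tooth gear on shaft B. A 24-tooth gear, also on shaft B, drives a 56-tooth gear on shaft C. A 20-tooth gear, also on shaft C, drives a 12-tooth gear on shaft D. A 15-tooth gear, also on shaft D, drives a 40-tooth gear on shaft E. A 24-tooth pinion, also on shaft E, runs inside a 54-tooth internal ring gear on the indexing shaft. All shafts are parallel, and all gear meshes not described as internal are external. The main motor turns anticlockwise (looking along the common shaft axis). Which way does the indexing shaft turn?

anticlockwise

the main motor → shaft B: external mesh, 1 reversal → CW.
shaft B → shaft C: external mesh, 1 reversal → CCW.
shaft C → shaft D: external mesh, 1 reversal → CW.
shaft D → shaft E: external mesh, 1 reversal → CCW.
shaft E → the indexing shaft: internal mesh, same direction → CCW.
4 reversals in total — an even number — so the indexing shaft turns the same way as the main motor.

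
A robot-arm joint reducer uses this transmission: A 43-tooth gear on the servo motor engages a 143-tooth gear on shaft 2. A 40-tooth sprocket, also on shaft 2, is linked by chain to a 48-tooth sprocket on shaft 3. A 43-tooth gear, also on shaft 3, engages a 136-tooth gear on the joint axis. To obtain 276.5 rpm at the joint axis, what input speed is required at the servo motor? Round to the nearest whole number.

Overall ratio R = 3.3256 × 1.2 × 3.1628 = 12.622.
Required input speed = output speed × R = 276.5 × 12.622 = 3489.9 rpm.

3490 rpm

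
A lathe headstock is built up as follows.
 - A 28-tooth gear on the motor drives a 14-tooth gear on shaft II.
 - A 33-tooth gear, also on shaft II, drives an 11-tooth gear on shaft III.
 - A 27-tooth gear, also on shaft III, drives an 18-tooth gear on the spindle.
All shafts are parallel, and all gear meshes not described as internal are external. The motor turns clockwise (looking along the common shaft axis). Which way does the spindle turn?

the motor → shaft II: external mesh, 1 reversal → CCW.
shaft II → shaft III: external mesh, 1 reversal → CW.
shaft III → the spindle: external mesh, 1 reversal → CCW.
3 reversals in total — an odd number — so the spindle turns opposite to the motor.

counterclockwise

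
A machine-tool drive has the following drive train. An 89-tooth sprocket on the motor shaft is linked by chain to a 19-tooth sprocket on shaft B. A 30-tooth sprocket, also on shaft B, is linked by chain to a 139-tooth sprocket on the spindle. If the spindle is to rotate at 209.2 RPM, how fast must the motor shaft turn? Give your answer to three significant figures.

Overall ratio R = 0.21348 × 4.6333 = 0.98914.
Required input speed = output speed × R = 209.2 × 0.98914 = 206.93 RPM.

207 RPM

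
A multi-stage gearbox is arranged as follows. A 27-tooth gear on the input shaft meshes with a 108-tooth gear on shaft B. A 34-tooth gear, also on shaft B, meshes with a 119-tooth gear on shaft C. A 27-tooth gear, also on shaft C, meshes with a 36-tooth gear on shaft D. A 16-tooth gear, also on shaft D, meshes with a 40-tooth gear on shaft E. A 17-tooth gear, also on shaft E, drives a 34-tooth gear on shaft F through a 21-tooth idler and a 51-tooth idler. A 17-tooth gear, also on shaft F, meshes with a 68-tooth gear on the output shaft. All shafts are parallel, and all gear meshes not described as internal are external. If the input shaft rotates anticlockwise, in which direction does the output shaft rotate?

anticlockwise

the input shaft → shaft B: external mesh, 1 reversal → CW.
shaft B → shaft C: external mesh, 1 reversal → CCW.
shaft C → shaft D: external mesh, 1 reversal → CW.
shaft D → shaft E: external mesh, 1 reversal → CCW.
shaft E → shaft F: driver → idler → idler → driven is 3 external meshes, 3 reversals → CW.
shaft F → the output shaft: external mesh, 1 reversal → CCW.
8 reversals in total — an even number — so the output shaft turns the same way as the input shaft.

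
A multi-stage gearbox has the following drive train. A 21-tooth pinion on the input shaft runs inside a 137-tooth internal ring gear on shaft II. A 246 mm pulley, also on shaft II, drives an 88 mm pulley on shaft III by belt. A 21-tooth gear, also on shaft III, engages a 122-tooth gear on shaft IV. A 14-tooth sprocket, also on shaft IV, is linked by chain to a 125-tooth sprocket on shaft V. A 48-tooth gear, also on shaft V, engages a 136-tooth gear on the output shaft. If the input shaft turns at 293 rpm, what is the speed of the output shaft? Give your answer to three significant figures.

0.854 rpm

internal gear 137/21 = 6.5238 → 293/6.5238 = 44.912 rpm
belt 88/246 = 0.35772 → 44.912/0.35772 = 125.55 rpm
gear mesh 122/21 = 5.8095 → 125.55/5.8095 = 21.611 rpm
chain 125/14 = 8.9286 → 21.611/8.9286 = 2.4205 rpm
gear mesh 136/48 = 2.8333 → 2.4205/2.8333 = 0.85428 rpm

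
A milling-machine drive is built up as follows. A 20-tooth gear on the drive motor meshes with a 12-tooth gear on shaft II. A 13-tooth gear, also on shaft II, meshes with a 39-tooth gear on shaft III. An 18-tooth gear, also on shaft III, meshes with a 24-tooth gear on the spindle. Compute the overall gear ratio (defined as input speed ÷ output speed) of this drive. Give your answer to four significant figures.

Each stage contributes driven/driver: gear mesh 12/20 = 0.6, gear mesh 39/13 = 3, gear mesh 24/18 = 1.3333.
Overall: 0.6 × 3 × 1.3333 = 2.4.

2.400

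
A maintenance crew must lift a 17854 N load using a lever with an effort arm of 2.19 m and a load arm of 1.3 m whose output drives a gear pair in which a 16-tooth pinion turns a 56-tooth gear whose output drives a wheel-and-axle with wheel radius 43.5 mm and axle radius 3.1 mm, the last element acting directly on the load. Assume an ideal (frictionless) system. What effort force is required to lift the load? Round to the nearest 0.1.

Lever MA = effort arm / load arm = 2.19/1.3 = 1.6846.
Gear pair MA = 56/16 = 3.5.
Wheel-and-axle MA = R/r = 43.5/3.1 = 14.032.
Combined ideal MA = 1.6846 × 3.5 × 14.032 = 82.736.
Effort = load / MA = 17854 / 82.736 = 215.79 N.

215.8 N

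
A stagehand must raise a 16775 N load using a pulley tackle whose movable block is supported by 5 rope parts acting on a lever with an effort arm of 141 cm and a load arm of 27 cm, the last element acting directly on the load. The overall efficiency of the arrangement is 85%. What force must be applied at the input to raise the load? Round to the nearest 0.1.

Block-and-tackle MA = number of supporting rope parts = 5.
Lever MA = effort arm / load arm = 141/27 = 5.2222.
Combined ideal MA = 5 × 5.2222 = 26.111.
Actual MA = 26.111 × 0.85 = 22.194.
Effort = load / actual MA = 16775 / 22.194 = 755.82 N.

755.8 N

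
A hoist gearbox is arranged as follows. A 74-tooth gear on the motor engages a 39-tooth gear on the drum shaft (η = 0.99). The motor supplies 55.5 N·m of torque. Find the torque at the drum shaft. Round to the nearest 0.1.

After the gear mesh (39/74): 55.5 × 0.52703 × 0.99 = 28.957 N·m

29.0 N·m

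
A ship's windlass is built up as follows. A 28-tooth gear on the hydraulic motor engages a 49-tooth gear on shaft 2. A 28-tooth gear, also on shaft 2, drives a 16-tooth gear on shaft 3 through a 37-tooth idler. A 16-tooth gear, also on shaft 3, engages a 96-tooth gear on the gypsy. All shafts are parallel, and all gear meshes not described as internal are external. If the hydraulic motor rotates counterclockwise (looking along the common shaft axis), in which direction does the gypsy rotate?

counterclockwise

the hydraulic motor → shaft 2: external mesh, 1 reversal → CW.
shaft 2 → shaft 3: driver → idler → driven is 2 external meshes, 2 reversals → CW.
shaft 3 → the gypsy: external mesh, 1 reversal → CCW.
4 reversals in total — an even number — so the gypsy turns the same way as the hydraulic motor.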